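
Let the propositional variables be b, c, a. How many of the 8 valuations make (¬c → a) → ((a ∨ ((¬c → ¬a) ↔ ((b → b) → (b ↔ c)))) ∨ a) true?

7

Initial set: {((¬c → a) → ((a ∨ ((¬c → ¬a) ↔ ((b → b) → (b ↔ c)))) ∨ a))}.
((¬c → a) → ((a ∨ ((¬c → ¬a) ↔ ((b → b) → (b ↔ c)))) ∨ a)): β-rule — branch into ¬(¬c → a)  //  ((a ∨ ((¬c → ¬a) ↔ ((b → b) → (b ↔ c)))) ∨ a).
  branch 1 (add ¬(¬c → a)):
    ¬(¬c → a): α-rule — add ¬c, ¬a.
    ○ open, literals {a=false, c=false}.
  branch 2 (add ((a ∨ ((¬c → ¬a) ↔ ((b → b) → (b ↔ c)))) ∨ a)):
    ((a ∨ ((¬c → ¬a) ↔ ((b → b) → (b ↔ c)))) ∨ a): β-rule — branch into (a ∨ ((¬c → ¬a) ↔ ((b → b) → (b ↔ c))))  //  a.
      branch 2.1 (add (a ∨ ((¬c → ¬a) ↔ ((b → b) → (b ↔ c))))):
        (a ∨ ((¬c → ¬a) ↔ ((b → b) → (b ↔ c)))): β-rule — branch into a  //  ((¬c → ¬a) ↔ ((b → b) → (b ↔ c))).
          branch 2.1.1 (add a):
            ○ open, literals {a=true}.
          branch 2.1.2 (add ((¬c → ¬a) ↔ ((b → b) → (b ↔ c)))):
            ((¬c → ¬a) ↔ ((b → b) → (b ↔ c))): β-rule — branch into (¬c → ¬a), ((b → b) → (b ↔ c))  //  ¬(¬c → ¬a), ¬((b → b) → (b ↔ c)).
              branch 2.1.2.1 (add (¬c → ¬a), ((b → b) → (b ↔ c))):
                (¬c → ¬a): β-rule — branch into ¬¬c  //  ¬a.
                  branch 2.1.2.1.1 (add ¬¬c):
                    ((b → b) → (b ↔ c)): β-rule — branch into ¬(b → b)  //  (b ↔ c).
                      branch 2.1.2.1.1.1 (add ¬(b → b)):
                        ¬(b → b): α-rule — add b, ¬b.
                        × closes — contains both b and ¬b.
                      branch 2.1.2.1.1.2 (add (b ↔ c)):
                        (b ↔ c): β-rule — branch into b, c  //  ¬b, ¬c.
                          branch 2.1.2.1.1.2.1 (add b, c):
                            ○ open, literals {b=true, c=true}.
                          branch 2.1.2.1.1.2.2 (add ¬b, ¬c):
                            × closes — contains both c and ¬c.
                  branch 2.1.2.1.2 (add ¬a):
                    ((b → b) → (b ↔ c)): β-rule — branch into ¬(b → b)  //  (b ↔ c).
                      branch 2.1.2.1.2.1 (add ¬(b → b)):
                        ¬(b → b): α-rule — add b, ¬b.
                        × closes — contains both b and ¬b.
                      branch 2.1.2.1.2.2 (add (b ↔ c)):
                        (b ↔ c): β-rule — branch into b, c  //  ¬b, ¬c.
                          branch 2.1.2.1.2.2.1 (add b, c):
                            ○ open, literals {a=false, b=true, c=true}.
                          branch 2.1.2.1.2.2.2 (add ¬b, ¬c):
                            ○ open, literals {a=false, b=false, c=false}.
              branch 2.1.2.2 (add ¬(¬c → ¬a), ¬((b → b) → (b ↔ c))):
                ¬(¬c → ¬a): α-rule — add ¬c, ¬¬a.
                ¬((b → b) → (b ↔ c)): α-rule — add (b → b), ¬(b ↔ c).
                (b → b): β-rule — branch into ¬b  //  b.
                  branch 2.1.2.2.1 (add ¬b):
                    ¬(b ↔ c): β-rule — branch into b, ¬c  //  ¬b, c.
                      branch 2.1.2.2.1.1 (add b, ¬c):
                        × closes — contains both b and ¬b.
                      branch 2.1.2.2.1.2 (add ¬b, c):
                        × closes — contains both c and ¬c.
                  branch 2.1.2.2.2 (add b):
                    ¬(b ↔ c): β-rule — branch into b, ¬c  //  ¬b, c.
                      branch 2.1.2.2.2.1 (add b, ¬c):
                        ○ open, literals {a=true, b=true, c=false}.
                      branch 2.1.2.2.2.2 (add ¬b, c):
                        × closes — contains both b and ¬b.
      branch 2.2 (add a):
        ○ open, literals {a=true}.
6 branches closed, 7 open.
Each open branch fixes some atoms; the unmentioned ones are free. Counting distinct full assignments: branch {a=false, c=false} (b) contributes 2 new; branch {a=true} (b, c) contributes 4 new; branch {b=true, c=true} (a) contributes 1 new; branch {a=false, b=true, c=true} (none free) contributes 0 new; branch {a=false, b=false, c=false} (none free) contributes 0 new; branch {a=true, b=true, c=false} (none free) contributes 0 new; branch {a=true} (b, c) contributes 0 new. Total: 7.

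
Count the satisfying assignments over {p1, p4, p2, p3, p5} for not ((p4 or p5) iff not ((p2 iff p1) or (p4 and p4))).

Initial set: {not ((p4 or p5) iff not ((p2 iff p1) or (p4 and p4)))}.
not ((p4 or p5) iff not ((p2 iff p1) or (p4 and p4))): β-rule — branch into (p4 or p5), not not ((p2 iff p1) or (p4 and p4))  //  not (p4 or p5), not ((p2 iff p1) or (p4 and p4)).
  branch 1 (add (p4 or p5), not not ((p2 iff p1) or (p4 and p4))):
    (p4 or p5): β-rule — branch into p4  //  p5.
      branch 1.1 (add p4):
        not not ((p2 iff p1) or (p4 and p4)): β-rule — branch into (p2 iff p1)  //  (p4 and p4).
          branch 1.1.1 (add (p2 iff p1)):
            (p2 iff p1): β-rule — branch into p2, p1  //  not p2, not p1.
              branch 1.1.1.1 (add p2, p1):
                ○ open, literals {p1=T, p2=T, p4=T}.
              branch 1.1.1.2 (add not p2, not p1):
                ○ open, literals {p1=F, p2=F, p4=T}.
          branch 1.1.2 (add (p4 and p4)):
            (p4 and p4): α-rule — add p4, p4.
            ○ open, literals {p4=T}.
      branch 1.2 (add p5):
        not not ((p2 iff p1) or (p4 and p4)): β-rule — branch into (p2 iff p1)  //  (p4 and p4).
          branch 1.2.1 (add (p2 iff p1)):
            (p2 iff p1): β-rule — branch into p2, p1  //  not p2, not p1.
              branch 1.2.1.1 (add p2, p1):
                ○ open, literals {p1=T, p2=T, p5=T}.
              branch 1.2.1.2 (add not p2, not p1):
                ○ open, literals {p1=F, p2=F, p5=T}.
          branch 1.2.2 (add (p4 and p4)):
            (p4 and p4): α-rule — add p4, p4.
            ○ open, literals {p4=T, p5=T}.
  branch 2 (add not (p4 or p5), not ((p2 iff p1) or (p4 and p4))):
    not (p4 or p5): α-rule — add not p4, not p5.
    not ((p2 iff p1) or (p4 and p4)): α-rule — add not (p2 iff p1), not (p4 and p4).
    not (p2 iff p1): β-rule — branch into p2, not p1  //  not p2, p1.
      branch 2.1 (add p2, not p1):
        not (p4 and p4): β-rule — branch into not p4  //  not p4.
          branch 2.1.1 (add not p4):
            ○ open, literals {p1=F, p2=T, p4=F, p5=F}.
          branch 2.1.2 (add not p4):
            ○ open, literals {p1=F, p2=T, p4=F, p5=F}.
      branch 2.2 (add not p2, p1):
        not (p4 and p4): β-rule — branch into not p4  //  not p4.
          branch 2.2.1 (add not p4):
            ○ open, literals {p1=T, p2=F, p4=F, p5=F}.
          branch 2.2.2 (add not p4):
            ○ open, literals {p1=T, p2=F, p4=F, p5=F}.
0 branches closed, 10 open.
Each open branch fixes some atoms; the unmentioned ones are free. Counting distinct full assignments: branch {p1=T, p2=T, p4=T} (p3, p5) contributes 4 new; branch {p1=F, p2=F, p4=T} (p3, p5) contributes 4 new; branch {p4=T} (p1, p2, p3, p5) contributes 8 new; branch {p1=T, p2=T, p5=T} (p4, p3) contributes 2 new; branch {p1=F, p2=F, p5=T} (p4, p3) contributes 2 new; branch {p4=T, p5=T} (p1, p2, p3) contributes 0 new; branch {p1=F, p2=T, p4=F, p5=F} (p3) contributes 2 new; branch {p1=F, p2=T, p4=F, p5=F} (p3) contributes 0 new; branch {p1=T, p2=F, p4=F, p5=F} (p3) contributes 2 new; branch {p1=T, p2=F, p4=F, p5=F} (p3) contributes 0 new. Total: 24.

24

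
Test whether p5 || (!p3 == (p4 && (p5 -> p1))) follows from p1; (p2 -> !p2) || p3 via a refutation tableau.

No

Initial set: {T p1; T ((p2 -> !p2) || p3); F (p5 || (!p3 == (p4 && (p5 -> p1))))}.
F (p5 || (!p3 == (p4 && (p5 -> p1)))): α-rule — add F p5, F (!p3 == (p4 && (p5 -> p1))).
T ((p2 -> !p2) || p3): β-rule — branch into T (p2 -> !p2)  //  T p3.
  branch 1 (add T (p2 -> !p2)):
    F (!p3 == (p4 && (p5 -> p1))): β-rule — branch into T !p3, F (p4 && (p5 -> p1))  //  F !p3, T (p4 && (p5 -> p1)).
      branch 1.1 (add T !p3, F (p4 && (p5 -> p1))):
        T (p2 -> !p2): β-rule — branch into F p2  //  T !p2.
          branch 1.1.1 (add F p2):
            F (p4 && (p5 -> p1)): β-rule — branch into F p4  //  F (p5 -> p1).
              branch 1.1.1.1 (add F p4):
                ○ open, literals {p1=true, p2=false, p3=false, p4=false, p5=false}.
              branch 1.1.1.2 (add F (p5 -> p1)):
                F (p5 -> p1): α-rule — add T p5, F p1.
                × closes — contains both p5 and !p5.
          branch 1.1.2 (add T !p2):
            F (p4 && (p5 -> p1)): β-rule — branch into F p4  //  F (p5 -> p1).
              branch 1.1.2.1 (add F p4):
                ○ open, literals {p1=true, p2=false, p3=false, p4=false, p5=false}.
              branch 1.1.2.2 (add F (p5 -> p1)):
                F (p5 -> p1): α-rule — add T p5, F p1.
                × closes — contains both p5 and !p5.
      branch 1.2 (add F !p3, T (p4 && (p5 -> p1))):
        T (p4 && (p5 -> p1)): α-rule — add T p4, T (p5 -> p1).
        T (p2 -> !p2): β-rule — branch into F p2  //  T !p2.
          branch 1.2.1 (add F p2):
            T (p5 -> p1): β-rule — branch into F p5  //  T p1.
              branch 1.2.1.1 (add F p5):
                ○ open, literals {p1=true, p2=false, p3=true, p4=true, p5=false}.
              branch 1.2.1.2 (add T p1):
                ○ open, literals {p1=true, p2=false, p3=true, p4=true, p5=false}.
          branch 1.2.2 (add T !p2):
            T (p5 -> p1): β-rule — branch into F p5  //  T p1.
              branch 1.2.2.1 (add F p5):
                ○ open, literals {p1=true, p2=false, p3=true, p4=true, p5=false}.
              branch 1.2.2.2 (add T p1):
                ○ open, literals {p1=true, p2=false, p3=true, p4=true, p5=false}.
  branch 2 (add T p3):
    F (!p3 == (p4 && (p5 -> p1))): β-rule — branch into T !p3, F (p4 && (p5 -> p1))  //  F !p3, T (p4 && (p5 -> p1)).
      branch 2.1 (add T !p3, F (p4 && (p5 -> p1))):
        × closes — contains both p3 and !p3.
      branch 2.2 (add F !p3, T (p4 && (p5 -> p1))):
        T (p4 && (p5 -> p1)): α-rule — add T p4, T (p5 -> p1).
        T (p5 -> p1): β-rule — branch into F p5  //  T p1.
          branch 2.2.1 (add F p5):
            ○ open, literals {p1=true, p3=true, p4=true, p5=false}.
          branch 2.2.2 (add T p1):
            ○ open, literals {p1=true, p3=true, p4=true, p5=false}.
3 branches closed, 8 open.
An open branch gives a countermodel: p1=true, p2=false, p3=false, p4=false, p5=false (unmentioned atoms arbitrary); the premises hold there but the conclusion fails.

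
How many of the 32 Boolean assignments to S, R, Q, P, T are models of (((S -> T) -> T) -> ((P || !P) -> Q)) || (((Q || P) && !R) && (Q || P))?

Initial set: {T ((((S -> T) -> T) -> ((P || !P) -> Q)) || (((Q || P) && !R) && (Q || P)))}.
T ((((S -> T) -> T) -> ((P || !P) -> Q)) || (((Q || P) && !R) && (Q || P))): β-rule — branch into T (((S -> T) -> T) -> ((P || !P) -> Q))  //  T (((Q || P) && !R) && (Q || P)).
  branch 1 (add T (((S -> T) -> T) -> ((P || !P) -> Q))):
    T (((S -> T) -> T) -> ((P || !P) -> Q)): β-rule — branch into F ((S -> T) -> T)  //  T ((P || !P) -> Q).
      branch 1.1 (add F ((S -> T) -> T)):
        F ((S -> T) -> T): α-rule — add T (S -> T), F T.
        T (S -> T): β-rule — branch into F S  //  T T.
          branch 1.1.1 (add F S):
            ○ open, literals {S=false, T=false}.
          branch 1.1.2 (add T T):
            × closes — contains both T and !T.
      branch 1.2 (add T ((P || !P) -> Q)):
        T ((P || !P) -> Q): β-rule — branch into F (P || !P)  //  T Q.
          branch 1.2.1 (add F (P || !P)):
            F (P || !P): α-rule — add F P, F !P.
            × closes — contains both P and !P.
          branch 1.2.2 (add T Q):
            ○ open, literals {Q=true}.
  branch 2 (add T (((Q || P) && !R) && (Q || P))):
    T (((Q || P) && !R) && (Q || P)): α-rule — add T ((Q || P) && !R), T (Q || P).
    T ((Q || P) && !R): α-rule — add T (Q || P), T !R.
    T (Q || P): β-rule — branch into T Q  //  T P.
      branch 2.1 (add T Q):
        T (Q || P): β-rule — branch into T Q  //  T P.
          branch 2.1.1 (add T Q):
            ○ open, literals {Q=true, R=false}.
          branch 2.1.2 (add T P):
            ○ open, literals {P=true, Q=true, R=false}.
      branch 2.2 (add T P):
        T (Q || P): β-rule — branch into T Q  //  T P.
          branch 2.2.1 (add T Q):
            ○ open, literals {P=true, Q=true, R=false}.
          branch 2.2.2 (add T P):
            ○ open, literals {P=true, R=false}.
2 branches closed, 6 open.
Each open branch fixes some atoms; the unmentioned ones are free. Counting distinct full assignments: branch {S=false, T=false} (R, Q, P) contributes 8 new; branch {Q=true} (S, R, P, T) contributes 12 new; branch {Q=true, R=false} (S, P, T) contributes 0 new; branch {P=true, Q=true, R=false} (S, T) contributes 0 new; branch {P=true, Q=true, R=false} (S, T) contributes 0 new; branch {P=true, R=false} (S, Q, T) contributes 3 new. Total: 23.

23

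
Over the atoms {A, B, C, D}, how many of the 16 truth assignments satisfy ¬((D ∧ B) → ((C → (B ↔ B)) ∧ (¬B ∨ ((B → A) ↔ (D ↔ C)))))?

Initial set: {¬((D ∧ B) → ((C → (B ↔ B)) ∧ (¬B ∨ ((B → A) ↔ (D ↔ C)))))}.
¬((D ∧ B) → ((C → (B ↔ B)) ∧ (¬B ∨ ((B → A) ↔ (D ↔ C))))): α-rule — add (D ∧ B), ¬((C → (B ↔ B)) ∧ (¬B ∨ ((B → A) ↔ (D ↔ C)))).
(D ∧ B): α-rule — add D, B.
¬((C → (B ↔ B)) ∧ (¬B ∨ ((B → A) ↔ (D ↔ C)))): β-rule — branch into ¬(C → (B ↔ B))  //  ¬(¬B ∨ ((B → A) ↔ (D ↔ C))).
  branch 1 (add ¬(C → (B ↔ B))):
    ¬(C → (B ↔ B)): α-rule — add C, ¬(B ↔ B).
    ¬(B ↔ B): β-rule — branch into B, ¬B  //  ¬B, B.
      branch 1.1 (add B, ¬B):
        × closes — contains both B and ¬B.
      branch 1.2 (add ¬B, B):
        × closes — contains both B and ¬B.
  branch 2 (add ¬(¬B ∨ ((B → A) ↔ (D ↔ C)))):
    ¬(¬B ∨ ((B → A) ↔ (D ↔ C))): α-rule — add ¬¬B, ¬((B → A) ↔ (D ↔ C)).
    ¬((B → A) ↔ (D ↔ C)): β-rule — branch into (B → A), ¬(D ↔ C)  //  ¬(B → A), (D ↔ C).
      branch 2.1 (add (B → A), ¬(D ↔ C)):
        (B → A): β-rule — branch into ¬B  //  A.
          branch 2.1.1 (add ¬B):
            × closes — contains both B and ¬B.
          branch 2.1.2 (add A):
            ¬(D ↔ C): β-rule — branch into D, ¬C  //  ¬D, C.
              branch 2.1.2.1 (add D, ¬C):
                ○ open, literals {A=1, B=1, C=0, D=1}.
              branch 2.1.2.2 (add ¬D, C):
                × closes — contains both D and ¬D.
      branch 2.2 (add ¬(B → A), (D ↔ C)):
        ¬(B → A): α-rule — add B, ¬A.
        (D ↔ C): β-rule — branch into D, C  //  ¬D, ¬C.
          branch 2.2.1 (add D, C):
            ○ open, literals {A=0, B=1, C=1, D=1}.
          branch 2.2.2 (add ¬D, ¬C):
            × closes — contains both D and ¬D.
5 branches closed, 2 open.
Each open branch fixes some atoms; the unmentioned ones are free. Counting distinct full assignments: branch {A=1, B=1, C=0, D=1} (none free) contributes 1 new; branch {A=0, B=1, C=1, D=1} (none free) contributes 1 new. Total: 2.

2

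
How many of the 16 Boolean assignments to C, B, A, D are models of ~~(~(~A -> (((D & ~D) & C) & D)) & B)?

Initial set: {T ~~(~(~A -> (((D & ~D) & C) & D)) & B)}.
T ~~(~(~A -> (((D & ~D) & C) & D)) & B): drop double negation, giving T (~(~A -> (((D & ~D) & C) & D)) & B).
T (~(~A -> (((D & ~D) & C) & D)) & B): α-rule — add T ~(~A -> (((D & ~D) & C) & D)), T B.
T ~(~A -> (((D & ~D) & C) & D)): α-rule — add T ~A, F (((D & ~D) & C) & D).
F (((D & ~D) & C) & D): β-rule — branch into F ((D & ~D) & C)  //  F D.
  branch 1 (add F ((D & ~D) & C)):
    F ((D & ~D) & C): β-rule — branch into F (D & ~D)  //  F C.
      branch 1.1 (add F (D & ~D)):
        F (D & ~D): β-rule — branch into F D  //  F ~D.
          branch 1.1.1 (add F D):
            ○ open, literals {A=0, B=1, D=0}.
          branch 1.1.2 (add F ~D):
            ○ open, literals {A=0, B=1, D=1}.
      branch 1.2 (add F C):
        ○ open, literals {A=0, B=1, C=0}.
  branch 2 (add F D):
    ○ open, literals {A=0, B=1, D=0}.
0 branches closed, 4 open.
Each open branch fixes some atoms; the unmentioned ones are free. Counting distinct full assignments: branch {A=0, B=1, D=0} (C) contributes 2 new; branch {A=0, B=1, D=1} (C) contributes 2 new; branch {A=0, B=1, C=0} (D) contributes 0 new; branch {A=0, B=1, D=0} (C) contributes 0 new. Total: 4.

4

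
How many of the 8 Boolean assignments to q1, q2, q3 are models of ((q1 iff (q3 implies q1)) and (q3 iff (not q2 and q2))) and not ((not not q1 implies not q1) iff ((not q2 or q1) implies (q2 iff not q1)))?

Initial set: {(((q1 iff (q3 implies q1)) and (q3 iff (not q2 and q2))) and not ((not not q1 implies not q1) iff ((not q2 or q1) implies (q2 iff not q1))))}.
(((q1 iff (q3 implies q1)) and (q3 iff (not q2 and q2))) and not ((not not q1 implies not q1) iff ((not q2 or q1) implies (q2 iff not q1)))): α-rule — add ((q1 iff (q3 implies q1)) and (q3 iff (not q2 and q2))), not ((not not q1 implies not q1) iff ((not q2 or q1) implies (q2 iff not q1))).
((q1 iff (q3 implies q1)) and (q3 iff (not q2 and q2))): α-rule — add (q1 iff (q3 implies q1)), (q3 iff (not q2 and q2)).
not ((not not q1 implies not q1) iff ((not q2 or q1) implies (q2 iff not q1))): β-rule — branch into (not not q1 implies not q1), not ((not q2 or q1) implies (q2 iff not q1))  //  not (not not q1 implies not q1), ((not q2 or q1) implies (q2 iff not q1)).
  branch 1 (add (not not q1 implies not q1), not ((not q2 or q1) implies (q2 iff not q1))):
    not ((not q2 or q1) implies (q2 iff not q1)): α-rule — add (not q2 or q1), not (q2 iff not q1).
    (q1 iff (q3 implies q1)): β-rule — branch into q1, (q3 implies q1)  //  not q1, not (q3 implies q1).
      branch 1.1 (add q1, (q3 implies q1)):
        (q3 iff (not q2 and q2)): β-rule — branch into q3, (not q2 and q2)  //  not q3, not (not q2 and q2).
          branch 1.1.1 (add q3, (not q2 and q2)):
            (not q2 and q2): α-rule — add not q2, q2.
            × closes — contains both q2 and not q2.
          branch 1.1.2 (add not q3, not (not q2 and q2)):
            (not not q1 implies not q1): β-rule — branch into not not not q1  //  not q1.
              branch 1.1.2.1 (add not not not q1):
                not not not q1: drop double negation, giving not q1.
                × closes — contains both q1 and not q1.
              branch 1.1.2.2 (add not q1):
                × closes — contains both q1 and not q1.
      branch 1.2 (add not q1, not (q3 implies q1)):
        not (q3 implies q1): α-rule — add q3, not q1.
        (q3 iff (not q2 and q2)): β-rule — branch into q3, (not q2 and q2)  //  not q3, not (not q2 and q2).
          branch 1.2.1 (add q3, (not q2 and q2)):
            (not q2 and q2): α-rule — add not q2, q2.
            × closes — contains both q2 and not q2.
          branch 1.2.2 (add not q3, not (not q2 and q2)):
            × closes — contains both q3 and not q3.
  branch 2 (add not (not not q1 implies not q1), ((not q2 or q1) implies (q2 iff not q1))):
    not (not not q1 implies not q1): α-rule — add not not q1, not not q1.
    not not q1: drop double negation, giving q1.
    (q1 iff (q3 implies q1)): β-rule — branch into q1, (q3 implies q1)  //  not q1, not (q3 implies q1).
      branch 2.1 (add q1, (q3 implies q1)):
        (q3 iff (not q2 and q2)): β-rule — branch into q3, (not q2 and q2)  //  not q3, not (not q2 and q2).
          branch 2.1.1 (add q3, (not q2 and q2)):
            (not q2 and q2): α-rule — add not q2, q2.
            × closes — contains both q2 and not q2.
          branch 2.1.2 (add not q3, not (not q2 and q2)):
            ((not q2 or q1) implies (q2 iff not q1)): β-rule — branch into not (not q2 or q1)  //  (q2 iff not q1).
              branch 2.1.2.1 (add not (not q2 or q1)):
                not (not q2 or q1): α-rule — add not not q2, not q1.
                × closes — contains both q1 and not q1.
              branch 2.1.2.2 (add (q2 iff not q1)):
                (q3 implies q1): β-rule — branch into not q3  //  q1.
                  branch 2.1.2.2.1 (add not q3):
                    not (not q2 and q2): β-rule — branch into not not q2  //  not q2.
                      branch 2.1.2.2.1.1 (add not not q2):
                        (q2 iff not q1): β-rule — branch into q2, not q1  //  not q2, not not q1.
                          branch 2.1.2.2.1.1.1 (add q2, not q1):
                            × closes — contains both q1 and not q1.
                          branch 2.1.2.2.1.1.2 (add not q2, not not q1):
                            × closes — contains both q2 and not q2.
                      branch 2.1.2.2.1.2 (add not q2):
                        (q2 iff not q1): β-rule — branch into q2, not q1  //  not q2, not not q1.
                          branch 2.1.2.2.1.2.1 (add q2, not q1):
                            × closes — contains both q2 and not q2.
                          branch 2.1.2.2.1.2.2 (add not q2, not not q1):
                            ○ open, literals {q1=1, q2=0, q3=0}.
                  branch 2.1.2.2.2 (add q1):
                    not (not q2 and q2): β-rule — branch into not not q2  //  not q2.
                      branch 2.1.2.2.2.1 (add not not q2):
                        (q2 iff not q1): β-rule — branch into q2, not q1  //  not q2, not not q1.
                          branch 2.1.2.2.2.1.1 (add q2, not q1):
                            × closes — contains both q1 and not q1.
                          branch 2.1.2.2.2.1.2 (add not q2, not not q1):
                            × closes — contains both q2 and not q2.
                      branch 2.1.2.2.2.2 (add not q2):
                        (q2 iff not q1): β-rule — branch into q2, not q1  //  not q2, not not q1.
                          branch 2.1.2.2.2.2.1 (add q2, not q1):
                            × closes — contains both q2 and not q2.
                          branch 2.1.2.2.2.2.2 (add not q2, not not q1):
                            ○ open, literals {q1=1, q2=0, q3=0}.
      branch 2.2 (add not q1, not (q3 implies q1)):
        × closes — contains both q1 and not q1.
14 branches closed, 2 open.
Each open branch fixes some atoms; the unmentioned ones are free. Counting distinct full assignments: branch {q1=1, q2=0, q3=0} (none free) contributes 1 new; branch {q1=1, q2=0, q3=0} (none free) contributes 0 new. Total: 1.

1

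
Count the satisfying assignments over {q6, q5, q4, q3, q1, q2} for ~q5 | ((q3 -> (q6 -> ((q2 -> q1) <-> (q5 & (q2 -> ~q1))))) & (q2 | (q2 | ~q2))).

60

Initial set: {T (~q5 | ((q3 -> (q6 -> ((q2 -> q1) <-> (q5 & (q2 -> ~q1))))) & (q2 | (q2 | ~q2))))}.
T (~q5 | ((q3 -> (q6 -> ((q2 -> q1) <-> (q5 & (q2 -> ~q1))))) & (q2 | (q2 | ~q2)))): β-rule — branch into T ~q5  //  T ((q3 -> (q6 -> ((q2 -> q1) <-> (q5 & (q2 -> ~q1))))) & (q2 | (q2 | ~q2))).
  branch 1 (add T ~q5):
    ○ open, literals {q5=false}.
  branch 2 (add T ((q3 -> (q6 -> ((q2 -> q1) <-> (q5 & (q2 -> ~q1))))) & (q2 | (q2 | ~q2)))):
    T ((q3 -> (q6 -> ((q2 -> q1) <-> (q5 & (q2 -> ~q1))))) & (q2 | (q2 | ~q2))): α-rule — add T (q3 -> (q6 -> ((q2 -> q1) <-> (q5 & (q2 -> ~q1))))), T (q2 | (q2 | ~q2)).
    T (q3 -> (q6 -> ((q2 -> q1) <-> (q5 & (q2 -> ~q1))))): β-rule — branch into F q3  //  T (q6 -> ((q2 -> q1) <-> (q5 & (q2 -> ~q1)))).
      branch 2.1 (add F q3):
        T (q2 | (q2 | ~q2)): β-rule — branch into T q2  //  T (q2 | ~q2).
          branch 2.1.1 (add T q2):
            ○ open, literals {q2=true, q3=false}.
          branch 2.1.2 (add T (q2 | ~q2)):
            T (q2 | ~q2): β-rule — branch into T q2  //  T ~q2.
              branch 2.1.2.1 (add T q2):
                ○ open, literals {q2=true, q3=false}.
              branch 2.1.2.2 (add T ~q2):
                ○ open, literals {q2=false, q3=false}.
      branch 2.2 (add T (q6 -> ((q2 -> q1) <-> (q5 & (q2 -> ~q1))))):
        T (q2 | (q2 | ~q2)): β-rule — branch into T q2  //  T (q2 | ~q2).
          branch 2.2.1 (add T q2):
            T (q6 -> ((q2 -> q1) <-> (q5 & (q2 -> ~q1)))): β-rule — branch into F q6  //  T ((q2 -> q1) <-> (q5 & (q2 -> ~q1))).
              branch 2.2.1.1 (add F q6):
                ○ open, literals {q2=true, q6=false}.
              branch 2.2.1.2 (add T ((q2 -> q1) <-> (q5 & (q2 -> ~q1)))):
                T ((q2 -> q1) <-> (q5 & (q2 -> ~q1))): β-rule — branch into T (q2 -> q1), T (q5 & (q2 -> ~q1))  //  F (q2 -> q1), F (q5 & (q2 -> ~q1)).
                  branch 2.2.1.2.1 (add T (q2 -> q1), T (q5 & (q2 -> ~q1))):
                    T (q5 & (q2 -> ~q1)): α-rule — add T q5, T (q2 -> ~q1).
                    T (q2 -> q1): β-rule — branch into F q2  //  T q1.
                      branch 2.2.1.2.1.1 (add F q2):
                        × closes — contains both q2 and ~q2.
                      branch 2.2.1.2.1.2 (add T q1):
                        T (q2 -> ~q1): β-rule — branch into F q2  //  T ~q1.
                          branch 2.2.1.2.1.2.1 (add F q2):
                            × closes — contains both q2 and ~q2.
                          branch 2.2.1.2.1.2.2 (add T ~q1):
                            × closes — contains both q1 and ~q1.
                  branch 2.2.1.2.2 (add F (q2 -> q1), F (q5 & (q2 -> ~q1))):
                    F (q2 -> q1): α-rule — add T q2, F q1.
                    F (q5 & (q2 -> ~q1)): β-rule — branch into F q5  //  F (q2 -> ~q1).
                      branch 2.2.1.2.2.1 (add F q5):
                        ○ open, literals {q1=false, q2=true, q5=false}.
                      branch 2.2.1.2.2.2 (add F (q2 -> ~q1)):
                        F (q2 -> ~q1): α-rule — add T q2, F ~q1.
                        × closes — contains both q1 and ~q1.
          branch 2.2.2 (add T (q2 | ~q2)):
            T (q6 -> ((q2 -> q1) <-> (q5 & (q2 -> ~q1)))): β-rule — branch into F q6  //  T ((q2 -> q1) <-> (q5 & (q2 -> ~q1))).
              branch 2.2.2.1 (add F q6):
                T (q2 | ~q2): β-rule — branch into T q2  //  T ~q2.
                  branch 2.2.2.1.1 (add T q2):
                    ○ open, literals {q2=true, q6=false}.
                  branch 2.2.2.1.2 (add T ~q2):
                    ○ open, literals {q2=false, q6=false}.
              branch 2.2.2.2 (add T ((q2 -> q1) <-> (q5 & (q2 -> ~q1)))):
                T (q2 | ~q2): β-rule — branch into T q2  //  T ~q2.
                  branch 2.2.2.2.1 (add T q2):
                    T ((q2 -> q1) <-> (q5 & (q2 -> ~q1))): β-rule — branch into T (q2 -> q1), T (q5 & (q2 -> ~q1))  //  F (q2 -> q1), F (q5 & (q2 -> ~q1)).
                      branch 2.2.2.2.1.1 (add T (q2 -> q1), T (q5 & (q2 -> ~q1))):
                        T (q5 & (q2 -> ~q1)): α-rule — add T q5, T (q2 -> ~q1).
                        T (q2 -> q1): β-rule — branch into F q2  //  T q1.
                          branch 2.2.2.2.1.1.1 (add F q2):
                            × closes — contains both q2 and ~q2.
                          branch 2.2.2.2.1.1.2 (add T q1):
                            T (q2 -> ~q1): β-rule — branch into F q2  //  T ~q1.
                              branch 2.2.2.2.1.1.2.1 (add F q2):
                                × closes — contains both q2 and ~q2.
                              branch 2.2.2.2.1.1.2.2 (add T ~q1):
                                × closes — contains both q1 and ~q1.
                      branch 2.2.2.2.1.2 (add F (q2 -> q1), F (q5 & (q2 -> ~q1))):
                        F (q2 -> q1): α-rule — add T q2, F q1.
                        F (q5 & (q2 -> ~q1)): β-rule — branch into F q5  //  F (q2 -> ~q1).
                          branch 2.2.2.2.1.2.1 (add F q5):
                            ○ open, literals {q1=false, q2=true, q5=false}.
                          branch 2.2.2.2.1.2.2 (add F (q2 -> ~q1)):
                            F (q2 -> ~q1): α-rule — add T q2, F ~q1.
                            × closes — contains both q1 and ~q1.
                  branch 2.2.2.2.2 (add T ~q2):
                    T ((q2 -> q1) <-> (q5 & (q2 -> ~q1))): β-rule — branch into T (q2 -> q1), T (q5 & (q2 -> ~q1))  //  F (q2 -> q1), F (q5 & (q2 -> ~q1)).
                      branch 2.2.2.2.2.1 (add T (q2 -> q1), T (q5 & (q2 -> ~q1))):
                        T (q5 & (q2 -> ~q1)): α-rule — add T q5, T (q2 -> ~q1).
                        T (q2 -> q1): β-rule — branch into F q2  //  T q1.
                          branch 2.2.2.2.2.1.1 (add F q2):
                            T (q2 -> ~q1): β-rule — branch into F q2  //  T ~q1.
                              branch 2.2.2.2.2.1.1.1 (add F q2):
                                ○ open, literals {q2=false, q5=true}.
                              branch 2.2.2.2.2.1.1.2 (add T ~q1):
                                ○ open, literals {q1=false, q2=false, q5=true}.
                          branch 2.2.2.2.2.1.2 (add T q1):
                            T (q2 -> ~q1): β-rule — branch into F q2  //  T ~q1.
                              branch 2.2.2.2.2.1.2.1 (add F q2):
                                ○ open, literals {q1=true, q2=false, q5=true}.
                              branch 2.2.2.2.2.1.2.2 (add T ~q1):
                                × closes — contains both q1 and ~q1.
                      branch 2.2.2.2.2.2 (add F (q2 -> q1), F (q5 & (q2 -> ~q1))):
                        F (q2 -> q1): α-rule — add T q2, F q1.
                        × closes — contains both q2 and ~q2.
10 branches closed, 12 open.
Each open branch fixes some atoms; the unmentioned ones are free. Counting distinct full assignments: branch {q5=false} (q6, q4, q3, q1, q2) contributes 32 new; branch {q2=true, q3=false} (q6, q5, q4, q1) contributes 8 new; branch {q2=true, q3=false} (q6, q5, q4, q1) contributes 0 new; branch {q2=false, q3=false} (q6, q5, q4, q1) contributes 8 new; branch {q2=true, q6=false} (q5, q4, q3, q1) contributes 4 new; branch {q1=false, q2=true, q5=false} (q6, q4, q3) contributes 0 new; branch {q2=true, q6=false} (q5, q4, q3, q1) contributes 0 new; branch {q2=false, q6=false} (q5, q4, q3, q1) contributes 4 new; branch {q1=false, q2=true, q5=false} (q6, q4, q3) contributes 0 new; branch {q2=false, q5=true} (q6, q4, q3, q1) contributes 4 new; branch {q1=false, q2=false, q5=true} (q6, q4, q3) contributes 0 new; branch {q1=true, q2=false, q5=true} (q6, q4, q3) contributes 0 new. Total: 60.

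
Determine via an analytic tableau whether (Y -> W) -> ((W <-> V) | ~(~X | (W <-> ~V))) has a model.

Satisfiable

Initial set: {((Y -> W) -> ((W <-> V) | ~(~X | (W <-> ~V))))}.
((Y -> W) -> ((W <-> V) | ~(~X | (W <-> ~V)))): β-rule — branch into ~(Y -> W)  //  ((W <-> V) | ~(~X | (W <-> ~V))).
  branch 1 (add ~(Y -> W)):
    ~(Y -> W): α-rule — add Y, ~W.
    ○ open, literals {W=F, Y=T}.
  branch 2 (add ((W <-> V) | ~(~X | (W <-> ~V)))):
    ((W <-> V) | ~(~X | (W <-> ~V))): β-rule — branch into (W <-> V)  //  ~(~X | (W <-> ~V)).
      branch 2.1 (add (W <-> V)):
        (W <-> V): β-rule — branch into W, V  //  ~W, ~V.
          branch 2.1.1 (add W, V):
            ○ open, literals {V=T, W=T}.
          branch 2.1.2 (add ~W, ~V):
            ○ open, literals {V=F, W=F}.
      branch 2.2 (add ~(~X | (W <-> ~V))):
        ~(~X | (W <-> ~V)): α-rule — add ~~X, ~(W <-> ~V).
        ~(W <-> ~V): β-rule — branch into W, ~~V  //  ~W, ~V.
          branch 2.2.1 (add W, ~~V):
            ○ open, literals {V=T, W=T, X=T}.
          branch 2.2.2 (add ~W, ~V):
            ○ open, literals {V=F, W=F, X=T}.
0 branches closed, 5 open.
An open branch gives a satisfying assignment: W=F, Y=T.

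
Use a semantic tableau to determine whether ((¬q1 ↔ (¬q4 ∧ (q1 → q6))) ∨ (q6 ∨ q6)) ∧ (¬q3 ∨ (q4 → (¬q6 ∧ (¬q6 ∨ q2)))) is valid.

Assume the negation and expand:
Initial set: {¬(((¬q1 ↔ (¬q4 ∧ (q1 → q6))) ∨ (q6 ∨ q6)) ∧ (¬q3 ∨ (q4 → (¬q6 ∧ (¬q6 ∨ q2)))))}.
¬(((¬q1 ↔ (¬q4 ∧ (q1 → q6))) ∨ (q6 ∨ q6)) ∧ (¬q3 ∨ (q4 → (¬q6 ∧ (¬q6 ∨ q2))))): β-rule — branch into ¬((¬q1 ↔ (¬q4 ∧ (q1 → q6))) ∨ (q6 ∨ q6))  //  ¬(¬q3 ∨ (q4 → (¬q6 ∧ (¬q6 ∨ q2)))).
  branch 1 (add ¬((¬q1 ↔ (¬q4 ∧ (q1 → q6))) ∨ (q6 ∨ q6))):
    ¬((¬q1 ↔ (¬q4 ∧ (q1 → q6))) ∨ (q6 ∨ q6)): α-rule — add ¬(¬q1 ↔ (¬q4 ∧ (q1 → q6))), ¬(q6 ∨ q6).
    ¬(q6 ∨ q6): α-rule — add ¬q6, ¬q6.
    ¬(¬q1 ↔ (¬q4 ∧ (q1 → q6))): β-rule — branch into ¬q1, ¬(¬q4 ∧ (q1 → q6))  //  ¬¬q1, (¬q4 ∧ (q1 → q6)).
      branch 1.1 (add ¬q1, ¬(¬q4 ∧ (q1 → q6))):
        ¬(¬q4 ∧ (q1 → q6)): β-rule — branch into ¬¬q4  //  ¬(q1 → q6).
          branch 1.1.1 (add ¬¬q4):
            ○ open, literals {q1=false, q4=true, q6=false}.
          branch 1.1.2 (add ¬(q1 → q6)):
            ¬(q1 → q6): α-rule — add q1, ¬q6.
            × closes — contains both q1 and ¬q1.
      branch 1.2 (add ¬¬q1, (¬q4 ∧ (q1 → q6))):
        (¬q4 ∧ (q1 → q6)): α-rule — add ¬q4, (q1 → q6).
        (q1 → q6): β-rule — branch into ¬q1  //  q6.
          branch 1.2.1 (add ¬q1):
            × closes — contains both q1 and ¬q1.
          branch 1.2.2 (add q6):
            × closes — contains both q6 and ¬q6.
  branch 2 (add ¬(¬q3 ∨ (q4 → (¬q6 ∧ (¬q6 ∨ q2))))):
    ¬(¬q3 ∨ (q4 → (¬q6 ∧ (¬q6 ∨ q2)))): α-rule — add ¬¬q3, ¬(q4 → (¬q6 ∧ (¬q6 ∨ q2))).
    ¬(q4 → (¬q6 ∧ (¬q6 ∨ q2))): α-rule — add q4, ¬(¬q6 ∧ (¬q6 ∨ q2)).
    ¬(¬q6 ∧ (¬q6 ∨ q2)): β-rule — branch into ¬¬q6  //  ¬(¬q6 ∨ q2).
      branch 2.1 (add ¬¬q6):
        ○ open, literals {q3=true, q4=true, q6=true}.
      branch 2.2 (add ¬(¬q6 ∨ q2)):
        ¬(¬q6 ∨ q2): α-rule — add ¬¬q6, ¬q2.
        ○ open, literals {q2=false, q3=true, q4=true, q6=true}.
3 branches closed, 3 open.
An open branch gives a countermodel: q1=false, q4=true, q6=false (unmentioned atoms arbitrary); under it the original formula is false.

Not valid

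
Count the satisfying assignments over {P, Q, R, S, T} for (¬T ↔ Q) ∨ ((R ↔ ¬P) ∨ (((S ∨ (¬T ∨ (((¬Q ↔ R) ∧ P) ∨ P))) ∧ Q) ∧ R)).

Initial set: {T ((¬T ↔ Q) ∨ ((R ↔ ¬P) ∨ (((S ∨ (¬T ∨ (((¬Q ↔ R) ∧ P) ∨ P))) ∧ Q) ∧ R)))}.
T ((¬T ↔ Q) ∨ ((R ↔ ¬P) ∨ (((S ∨ (¬T ∨ (((¬Q ↔ R) ∧ P) ∨ P))) ∧ Q) ∧ R))): β-rule — branch into T (¬T ↔ Q)  //  T ((R ↔ ¬P) ∨ (((S ∨ (¬T ∨ (((¬Q ↔ R) ∧ P) ∨ P))) ∧ Q) ∧ R)).
  branch 1 (add T (¬T ↔ Q)):
    T (¬T ↔ Q): β-rule — branch into T ¬T, T Q  //  F ¬T, F Q.
      branch 1.1 (add T ¬T, T Q):
        ○ open, literals {Q=true, T=false}.
      branch 1.2 (add F ¬T, F Q):
        ○ open, literals {Q=false, T=true}.
  branch 2 (add T ((R ↔ ¬P) ∨ (((S ∨ (¬T ∨ (((¬Q ↔ R) ∧ P) ∨ P))) ∧ Q) ∧ R))):
    T ((R ↔ ¬P) ∨ (((S ∨ (¬T ∨ (((¬Q ↔ R) ∧ P) ∨ P))) ∧ Q) ∧ R)): β-rule — branch into T (R ↔ ¬P)  //  T (((S ∨ (¬T ∨ (((¬Q ↔ R) ∧ P) ∨ P))) ∧ Q) ∧ R).
      branch 2.1 (add T (R ↔ ¬P)):
        T (R ↔ ¬P): β-rule — branch into T R, T ¬P  //  F R, F ¬P.
          branch 2.1.1 (add T R, T ¬P):
            ○ open, literals {P=false, R=true}.
          branch 2.1.2 (add F R, F ¬P):
            ○ open, literals {P=true, R=false}.
      branch 2.2 (add T (((S ∨ (¬T ∨ (((¬Q ↔ R) ∧ P) ∨ P))) ∧ Q) ∧ R)):
        T (((S ∨ (¬T ∨ (((¬Q ↔ R) ∧ P) ∨ P))) ∧ Q) ∧ R): α-rule — add T ((S ∨ (¬T ∨ (((¬Q ↔ R) ∧ P) ∨ P))) ∧ Q), T R.
        T ((S ∨ (¬T ∨ (((¬Q ↔ R) ∧ P) ∨ P))) ∧ Q): α-rule — add T (S ∨ (¬T ∨ (((¬Q ↔ R) ∧ P) ∨ P))), T Q.
        T (S ∨ (¬T ∨ (((¬Q ↔ R) ∧ P) ∨ P))): β-rule — branch into T S  //  T (¬T ∨ (((¬Q ↔ R) ∧ P) ∨ P)).
          branch 2.2.1 (add T S):
            ○ open, literals {Q=true, R=true, S=true}.
          branch 2.2.2 (add T (¬T ∨ (((¬Q ↔ R) ∧ P) ∨ P))):
            T (¬T ∨ (((¬Q ↔ R) ∧ P) ∨ P)): β-rule — branch into T ¬T  //  T (((¬Q ↔ R) ∧ P) ∨ P).
              branch 2.2.2.1 (add T ¬T):
                ○ open, literals {Q=true, R=true, T=false}.
              branch 2.2.2.2 (add T (((¬Q ↔ R) ∧ P) ∨ P)):
                T (((¬Q ↔ R) ∧ P) ∨ P): β-rule — branch into T ((¬Q ↔ R) ∧ P)  //  T P.
                  branch 2.2.2.2.1 (add T ((¬Q ↔ R) ∧ P)):
                    T ((¬Q ↔ R) ∧ P): α-rule — add T (¬Q ↔ R), T P.
                    T (¬Q ↔ R): β-rule — branch into T ¬Q, T R  //  F ¬Q, F R.
                      branch 2.2.2.2.1.1 (add T ¬Q, T R):
                        × closes — contains both Q and ¬Q.
                      branch 2.2.2.2.1.2 (add F ¬Q, F R):
                        × closes — contains both R and ¬R.
                  branch 2.2.2.2.2 (add T P):
                    ○ open, literals {P=true, Q=true, R=true}.
2 branches closed, 7 open.
Each open branch fixes some atoms; the unmentioned ones are free. Counting distinct full assignments: branch {Q=true, T=false} (P, R, S) contributes 8 new; branch {Q=false, T=true} (P, R, S) contributes 8 new; branch {P=false, R=true} (Q, S, T) contributes 4 new; branch {P=true, R=false} (Q, S, T) contributes 4 new; branch {Q=true, R=true, S=true} (P, T) contributes 1 new; branch {Q=true, R=true, T=false} (P, S) contributes 0 new; branch {P=true, Q=true, R=true} (S, T) contributes 1 new. Total: 26.

26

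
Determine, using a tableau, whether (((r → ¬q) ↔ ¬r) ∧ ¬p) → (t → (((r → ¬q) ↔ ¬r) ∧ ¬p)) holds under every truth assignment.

Assume the negation and expand:
Initial set: {¬((((r → ¬q) ↔ ¬r) ∧ ¬p) → (t → (((r → ¬q) ↔ ¬r) ∧ ¬p)))}.
¬((((r → ¬q) ↔ ¬r) ∧ ¬p) → (t → (((r → ¬q) ↔ ¬r) ∧ ¬p))): α-rule — add (((r → ¬q) ↔ ¬r) ∧ ¬p), ¬(t → (((r → ¬q) ↔ ¬r) ∧ ¬p)).
(((r → ¬q) ↔ ¬r) ∧ ¬p): α-rule — add ((r → ¬q) ↔ ¬r), ¬p.
¬(t → (((r → ¬q) ↔ ¬r) ∧ ¬p)): α-rule — add t, ¬(((r → ¬q) ↔ ¬r) ∧ ¬p).
((r → ¬q) ↔ ¬r): β-rule — branch into (r → ¬q), ¬r  //  ¬(r → ¬q), ¬¬r.
  branch 1 (add (r → ¬q), ¬r):
    ¬(((r → ¬q) ↔ ¬r) ∧ ¬p): β-rule — branch into ¬((r → ¬q) ↔ ¬r)  //  ¬¬p.
      branch 1.1 (add ¬((r → ¬q) ↔ ¬r)):
        (r → ¬q): β-rule — branch into ¬r  //  ¬q.
          branch 1.1.1 (add ¬r):
            ¬((r → ¬q) ↔ ¬r): β-rule — branch into (r → ¬q), ¬¬r  //  ¬(r → ¬q), ¬r.
              branch 1.1.1.1 (add (r → ¬q), ¬¬r):
                × closes — contains both r and ¬r.
              branch 1.1.1.2 (add ¬(r → ¬q), ¬r):
                ¬(r → ¬q): α-rule — add r, ¬¬q.
                × closes — contains both r and ¬r.
          branch 1.1.2 (add ¬q):
            ¬((r → ¬q) ↔ ¬r): β-rule — branch into (r → ¬q), ¬¬r  //  ¬(r → ¬q), ¬r.
              branch 1.1.2.1 (add (r → ¬q), ¬¬r):
                × closes — contains both r and ¬r.
              branch 1.1.2.2 (add ¬(r → ¬q), ¬r):
                ¬(r → ¬q): α-rule — add r, ¬¬q.
                × closes — contains both r and ¬r.
      branch 1.2 (add ¬¬p):
        × closes — contains both p and ¬p.
  branch 2 (add ¬(r → ¬q), ¬¬r):
    ¬(r → ¬q): α-rule — add r, ¬¬q.
    ¬(((r → ¬q) ↔ ¬r) ∧ ¬p): β-rule — branch into ¬((r → ¬q) ↔ ¬r)  //  ¬¬p.
      branch 2.1 (add ¬((r → ¬q) ↔ ¬r)):
        ¬((r → ¬q) ↔ ¬r): β-rule — branch into (r → ¬q), ¬¬r  //  ¬(r → ¬q), ¬r.
          branch 2.1.1 (add (r → ¬q), ¬¬r):
            (r → ¬q): β-rule — branch into ¬r  //  ¬q.
              branch 2.1.1.1 (add ¬r):
                × closes — contains both r and ¬r.
              branch 2.1.1.2 (add ¬q):
                × closes — contains both q and ¬q.
          branch 2.1.2 (add ¬(r → ¬q), ¬r):
            × closes — contains both r and ¬r.
      branch 2.2 (add ¬¬p):
        × closes — contains both p and ¬p.
All 9 branches close.
Every branch closed, so the negation is unsatisfiable and the formula is valid.

Valid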